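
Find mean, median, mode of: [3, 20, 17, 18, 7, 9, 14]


Sorted: [3, 7, 9, 14, 17, 18, 20]
Mean = 88/7
Median = 14
Freq: {3: 1, 20: 1, 17: 1, 18: 1, 7: 1, 9: 1, 14: 1}
Mode: No mode

Mean=88/7, Median=14, Mode=No mode


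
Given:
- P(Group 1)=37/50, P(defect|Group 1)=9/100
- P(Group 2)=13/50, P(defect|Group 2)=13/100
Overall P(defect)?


P(B) = Σ P(B|Aᵢ)×P(Aᵢ)
  9/100×37/50 = 333/5000
  13/100×13/50 = 169/5000
Sum = 251/2500

P(defect) = 251/2500 ≈ 10.04%


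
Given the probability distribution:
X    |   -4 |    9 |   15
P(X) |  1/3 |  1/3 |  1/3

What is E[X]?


E[X] = Σ x·P(X=x)
= (-4)×(1/3) + (9)×(1/3) + (15)×(1/3)
= 20/3

E[X] = 20/3


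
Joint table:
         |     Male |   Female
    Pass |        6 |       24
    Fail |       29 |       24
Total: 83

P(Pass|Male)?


P(Pass|Male) = 6/(6+29) = 6/35

P = 6/35 ≈ 17.14%


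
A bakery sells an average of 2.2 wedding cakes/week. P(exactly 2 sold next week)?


Poisson(λ=2.2): P(X=2) = e^(-λ)×λ^k/k!
= e^(-2.2) × 2.2^2 / 2!
≈ 0.1108031584 × 4.84 / 2 ≈ 0.268144

P(X=2) ≈ 0.268144 ≈ 26.81%


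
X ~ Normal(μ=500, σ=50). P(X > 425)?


z = (425-500)/50 = -1.5
P(X > 425) = 1 - P(Z ≤ -1.5) = 1 - 0.0668 = 0.9332

P(X > 425) ≈ 0.9332


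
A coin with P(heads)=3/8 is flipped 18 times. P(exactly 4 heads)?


Binomial: P(X=4) = C(18,4)×p^4×(1-p)^14
= 3060 × 81/4096 × 6103515625/4398046511104 = 378204345703125/4503599627370496

P(X=4) = 378204345703125/4503599627370496 ≈ 8.40%


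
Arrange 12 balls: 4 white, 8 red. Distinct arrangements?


12!/(4!×8!) = 495

495


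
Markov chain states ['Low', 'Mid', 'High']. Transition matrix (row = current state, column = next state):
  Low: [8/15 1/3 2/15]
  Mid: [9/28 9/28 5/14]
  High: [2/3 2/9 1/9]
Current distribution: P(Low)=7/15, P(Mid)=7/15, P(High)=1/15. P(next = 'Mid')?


P(next=Mid) = Σᵢ P(now=i)×P(i→Mid)
= 7/15×1/3 + 7/15×9/28 + 1/15×2/9
= 7/45 + 3/20 + 2/135 = 173/540

P = 173/540 ≈ 0.3204


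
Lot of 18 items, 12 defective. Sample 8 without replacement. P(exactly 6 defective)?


Hypergeometric: C(12,6)×C(6,2)/C(18,8)
= 924×15/43758 = 70/221

P(X=6) = 70/221 ≈ 31.67%


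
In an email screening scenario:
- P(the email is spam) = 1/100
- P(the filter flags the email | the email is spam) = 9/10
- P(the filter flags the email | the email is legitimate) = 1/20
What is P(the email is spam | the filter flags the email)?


Using Bayes' theorem:
P(A|B) = P(B|A)·P(A) / P(B)

P(the filter flags the email) = 9/10 × 1/100 + 1/20 × 99/100
= 9/1000 + 99/2000 = 117/2000

P(the email is spam|the filter flags the email) = (9/1000) / (117/2000) = 2/13

P(the email is spam|the filter flags the email) = 2/13 ≈ 15.38%


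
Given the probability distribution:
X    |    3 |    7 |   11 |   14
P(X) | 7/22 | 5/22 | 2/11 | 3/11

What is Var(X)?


E[X] = 92/11
E[X²] = 984/11
Var(X) = E[X²] - (E[X])² = 984/11 - 8464/121 = 2360/121

Var(X) = 2360/121 ≈ 19.5041


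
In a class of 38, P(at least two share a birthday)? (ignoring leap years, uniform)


P(all different) = Π(365-i)/365 for i=0..37
= 0.135932
P(match) = 1 - 0.135932 = 0.864068

P ≈ 0.8641 ≈ 86.41%


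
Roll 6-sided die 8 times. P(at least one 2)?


P(no 2)^8 = (5/6)^8 = 390625/1679616
P(≥1) = 1 - 390625/1679616 = 1288991/1679616

P = 1288991/1679616 ≈ 76.74%


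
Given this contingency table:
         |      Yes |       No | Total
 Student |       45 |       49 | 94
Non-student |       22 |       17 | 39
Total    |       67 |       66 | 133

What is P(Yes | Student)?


P(Yes | Student) = 45/(45+49) = 45/94

P(Yes|Student) = 45/94 ≈ 47.87%


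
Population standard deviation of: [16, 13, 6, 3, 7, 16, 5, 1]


Mean = 67/8
  (16-67/8)²=3721/64
  (13-67/8)²=1369/64
  (6-67/8)²=361/64
  (3-67/8)²=1849/64
  (7-67/8)²=121/64
  (16-67/8)²=3721/64
  (5-67/8)²=729/64
  (1-67/8)²=3481/64
Σ(x-μ)² = 1919/8
σ² = (1919/8)/8 = 1919/64

σ = √(1919/64) ≈ 5.4758


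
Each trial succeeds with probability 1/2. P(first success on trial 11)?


Geometric: P(X=11) = (1-p)^(k-1)×p = (1/2)^10×1/2 = 1/2048

P(X=11) = 1/2048 ≈ 0.05%


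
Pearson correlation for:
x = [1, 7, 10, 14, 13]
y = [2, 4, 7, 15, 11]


n=5, Σx=45, Σy=39, Σxy=453, Σx²=515, Σy²=415
r = (5×453 - 45×39)/√((5×515 - 45²)(5×415 - 39²))
= 510/√(550×554) = 510/√304700 ≈ 510/551.9964 ≈ 0.9239

r ≈ 0.9239


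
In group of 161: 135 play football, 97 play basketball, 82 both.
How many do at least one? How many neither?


|A∪B| = 135+97-82 = 150
Neither = 161-150 = 11

At least one: 150; Neither: 11


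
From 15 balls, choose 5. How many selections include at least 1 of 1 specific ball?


Complement: C(15,5) - C(14,5) = 3003 - 2002 = 1001

1001


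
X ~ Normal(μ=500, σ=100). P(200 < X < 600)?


z₁=(200-500)/100=-3.0, z₂=(600-500)/100=1.0
P = Φ(1.0) - Φ(-3.0) = 0.841345 - 0.001350 = 0.839995 ≈ 0.8400

P(200 < X < 600) ≈ 0.8400


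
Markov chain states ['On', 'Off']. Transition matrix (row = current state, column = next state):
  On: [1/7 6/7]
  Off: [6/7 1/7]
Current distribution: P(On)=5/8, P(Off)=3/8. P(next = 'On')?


P(next=On) = Σᵢ P(now=i)×P(i→On)
= 5/8×1/7 + 3/8×6/7
= 5/56 + 9/28 = 23/56

P = 23/56 ≈ 0.4107


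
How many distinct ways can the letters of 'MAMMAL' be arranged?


Letters: 6, freq: {'M': 3, 'A': 2, 'L': 1}
6!/(3!×2!×1!) = 720/12 = 60

60


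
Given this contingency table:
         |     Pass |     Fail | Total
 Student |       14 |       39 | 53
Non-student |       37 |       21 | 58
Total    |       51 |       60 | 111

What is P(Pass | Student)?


P(Pass | Student) = 14/(14+39) = 14/53

P(Pass|Student) = 14/53 ≈ 26.42%


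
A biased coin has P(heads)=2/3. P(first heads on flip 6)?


Geometric: P(X=6) = (1-p)^(k-1)×p = (1/3)^5×2/3 = 2/729

P(X=6) = 2/729 ≈ 0.27%


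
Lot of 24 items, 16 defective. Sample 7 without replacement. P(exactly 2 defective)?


Hypergeometric: C(16,2)×C(8,5)/C(24,7)
= 120×56/346104 = 280/14421

P(X=2) = 280/14421 ≈ 1.94%


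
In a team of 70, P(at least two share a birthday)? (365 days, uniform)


P(all different) = Π(365-i)/365 for i=0..69
= 0.000840
P(match) = 1 - 0.000840 = 0.999160

P ≈ 0.9992 ≈ 99.92%


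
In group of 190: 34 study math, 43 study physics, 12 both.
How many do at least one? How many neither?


|A∪B| = 34+43-12 = 65
Neither = 190-65 = 125

At least one: 65; Neither: 125


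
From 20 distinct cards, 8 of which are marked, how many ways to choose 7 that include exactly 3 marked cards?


Choose 3 of the 8 marked cards and 4 of the other 12 cards:
C(8,3)×C(12,4) = 56×495 = 27720

27720


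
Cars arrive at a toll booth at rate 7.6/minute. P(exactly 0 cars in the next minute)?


Poisson(λ=7.6): P(X=0) = e^(-λ)×λ^k/k!
= e^(-7.6) × 7.6^0 / 0!
≈ 0.0005004514334 × 1 / 1 ≈ 0.000500

P(X=0) ≈ 0.000500 ≈ 0.05%


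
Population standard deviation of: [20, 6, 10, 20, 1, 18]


Mean = 75/6 = 25/2
  (20-25/2)²=225/4
  (6-25/2)²=169/4
  (10-25/2)²=25/4
  (20-25/2)²=225/4
  (1-25/2)²=529/4
  (18-25/2)²=121/4
Σ(x-μ)² = 647/2
σ² = (647/2)/6 = 647/12

σ = √(647/12) ≈ 7.3428


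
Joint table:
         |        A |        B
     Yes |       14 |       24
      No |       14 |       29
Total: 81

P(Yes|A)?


P(Yes|A) = 14/(14+14) = 14/28 = 1/2

P = 1/2 ≈ 50.00%


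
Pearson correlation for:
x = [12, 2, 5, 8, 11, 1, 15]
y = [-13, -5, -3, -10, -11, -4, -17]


n=7, Σx=54, Σy=-63, Σxy=-641, Σx²=584, Σy²=729
r = (7×(-641) - 54×(-63))/√((7×584 - 54²)(7×729 - (-63)²))
= -1085/√(1172×1134) = -1085/√1329048 ≈ -1085/1152.8434 ≈ -0.9412

r ≈ -0.9412


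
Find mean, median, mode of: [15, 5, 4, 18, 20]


Sorted: [4, 5, 15, 18, 20]
Mean = 62/5
Median = 15
Freq: {15: 1, 5: 1, 4: 1, 18: 1, 20: 1}
Mode: No mode

Mean=62/5, Median=15, Mode=No mode


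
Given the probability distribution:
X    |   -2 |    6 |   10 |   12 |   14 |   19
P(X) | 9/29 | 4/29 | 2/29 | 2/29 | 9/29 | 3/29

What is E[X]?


E[X] = Σ x·P(X=x)
= (-2)×(9/29) + (6)×(4/29) + (10)×(2/29) + (12)×(2/29) + (14)×(9/29) + (19)×(3/29)
= 233/29

E[X] = 233/29


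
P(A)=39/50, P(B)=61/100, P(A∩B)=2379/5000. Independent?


P(A)×P(B) = 2379/5000
P(A∩B) = 2379/5000
Equal ✓ → Independent

Yes, independent


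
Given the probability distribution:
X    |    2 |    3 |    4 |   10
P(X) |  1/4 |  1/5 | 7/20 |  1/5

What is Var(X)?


E[X] = 9/2
E[X²] = 142/5
Var(X) = E[X²] - (E[X])² = 142/5 - 81/4 = 163/20

Var(X) = 163/20 ≈ 8.1500


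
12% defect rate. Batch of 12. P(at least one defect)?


P(all good) = (22/25)^12 = 12855002631049216/59604644775390625
P(≥1 defect) = 46749642144341409/59604644775390625

P = 46749642144341409/59604644775390625 ≈ 78.43%


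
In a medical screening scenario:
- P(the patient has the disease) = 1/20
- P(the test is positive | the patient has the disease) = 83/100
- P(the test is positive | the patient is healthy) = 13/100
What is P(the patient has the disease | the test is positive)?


Using Bayes' theorem:
P(A|B) = P(B|A)·P(A) / P(B)

P(the test is positive) = 83/100 × 1/20 + 13/100 × 19/20
= 83/2000 + 247/2000 = 33/200

P(the patient has the disease|the test is positive) = (83/2000) / (33/200) = 83/330

P(the patient has the disease|the test is positive) = 83/330 ≈ 25.15%


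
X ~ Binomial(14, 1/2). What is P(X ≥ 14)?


P(X ≥ 14) = Σ P(X=i) for i=14..14
P(X=14) = 1/16384
Sum = 1/16384

P(X ≥ 14) = 1/16384 ≈ 0.01%


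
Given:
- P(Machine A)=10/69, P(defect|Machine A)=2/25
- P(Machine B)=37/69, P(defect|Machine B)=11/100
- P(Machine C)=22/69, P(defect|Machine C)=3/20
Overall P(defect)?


P(B) = Σ P(B|Aᵢ)×P(Aᵢ)
  2/25×10/69 = 4/345
  11/100×37/69 = 407/6900
  3/20×22/69 = 11/230
Sum = 817/6900

P(defect) = 817/6900 ≈ 11.84%


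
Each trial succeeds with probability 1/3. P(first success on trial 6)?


Geometric: P(X=6) = (1-p)^(k-1)×p = (2/3)^5×1/3 = 32/729

P(X=6) = 32/729 ≈ 4.39%


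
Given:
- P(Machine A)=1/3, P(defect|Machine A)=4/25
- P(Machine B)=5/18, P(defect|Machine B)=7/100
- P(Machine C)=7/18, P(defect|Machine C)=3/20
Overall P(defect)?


P(B) = Σ P(B|Aᵢ)×P(Aᵢ)
  4/25×1/3 = 4/75
  7/100×5/18 = 7/360
  3/20×7/18 = 7/120
Sum = 59/450

P(defect) = 59/450 ≈ 13.11%


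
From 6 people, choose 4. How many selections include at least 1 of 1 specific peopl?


Complement: C(6,4) - C(5,4) = 15 - 5 = 10

10


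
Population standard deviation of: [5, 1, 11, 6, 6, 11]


Mean = 40/6 = 20/3
  (5-20/3)²=25/9
  (1-20/3)²=289/9
  (11-20/3)²=169/9
  (6-20/3)²=4/9
  (6-20/3)²=4/9
  (11-20/3)²=169/9
Σ(x-μ)² = 220/3
σ² = (220/3)/6 = 110/9

σ = √(110/9) ≈ 3.4960


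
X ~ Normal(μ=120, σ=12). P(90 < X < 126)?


z₁=(90-120)/12=-2.5, z₂=(126-120)/12=0.5
P = Φ(0.5) - Φ(-2.5) = 0.691462 - 0.006210 = 0.685252 ≈ 0.6853

P(90 < X < 126) ≈ 0.6853


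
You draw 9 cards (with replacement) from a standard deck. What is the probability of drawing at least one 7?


P(not a 7) = 48/52 = 12/13
P(none in 9 draws) = (12/13)^9 = 5159780352/10604499373
P(≥1 7) = 1 - 5159780352/10604499373 = 5444719021/10604499373

P = 5444719021/10604499373 ≈ 51.34%


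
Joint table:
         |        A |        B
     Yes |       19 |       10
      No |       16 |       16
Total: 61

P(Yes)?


P(Yes) = (19+10)/61 = 29/61

P(Yes) = 29/61 ≈ 47.54%


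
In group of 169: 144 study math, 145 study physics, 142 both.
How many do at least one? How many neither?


|A∪B| = 144+145-142 = 147
Neither = 169-147 = 22

At least one: 147; Neither: 22


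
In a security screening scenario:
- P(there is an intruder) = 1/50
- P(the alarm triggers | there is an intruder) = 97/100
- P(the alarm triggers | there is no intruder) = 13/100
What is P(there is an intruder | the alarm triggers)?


Using Bayes' theorem:
P(A|B) = P(B|A)·P(A) / P(B)

P(the alarm triggers) = 97/100 × 1/50 + 13/100 × 49/50
= 97/5000 + 637/5000 = 367/2500

P(there is an intruder|the alarm triggers) = (97/5000) / (367/2500) = 97/734

P(there is an intruder|the alarm triggers) = 97/734 ≈ 13.22%


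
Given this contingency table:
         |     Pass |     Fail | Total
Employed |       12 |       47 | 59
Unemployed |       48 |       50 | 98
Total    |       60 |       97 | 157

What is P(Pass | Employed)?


P(Pass | Employed) = 12/(12+47) = 12/59

P(Pass|Employed) = 12/59 ≈ 20.34%


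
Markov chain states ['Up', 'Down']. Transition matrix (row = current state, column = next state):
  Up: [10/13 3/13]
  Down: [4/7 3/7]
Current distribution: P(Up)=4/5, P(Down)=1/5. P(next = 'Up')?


P(next=Up) = Σᵢ P(now=i)×P(i→Up)
= 4/5×10/13 + 1/5×4/7
= 8/13 + 4/35 = 332/455

P = 332/455 ≈ 0.7297


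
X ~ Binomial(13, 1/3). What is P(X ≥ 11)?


P(X ≥ 11) = Σ P(X=i) for i=11..13
P(X=11) = 104/531441
P(X=12) = 26/1594323
P(X=13) = 1/1594323
Sum = 113/531441

P(X ≥ 11) = 113/531441 ≈ 0.02%


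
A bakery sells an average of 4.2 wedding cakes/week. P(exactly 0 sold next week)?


Poisson(λ=4.2): P(X=0) = e^(-λ)×λ^k/k!
= e^(-4.2) × 4.2^0 / 0!
≈ 0.01499557682 × 1 / 1 ≈ 0.014996

P(X=0) ≈ 0.014996 ≈ 1.50%


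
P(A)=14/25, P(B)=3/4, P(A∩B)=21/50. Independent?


P(A)×P(B) = 21/50
P(A∩B) = 21/50
Equal ✓ → Independent

Yes, independent


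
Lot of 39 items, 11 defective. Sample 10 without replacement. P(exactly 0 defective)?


Hypergeometric: C(11,0)×C(28,10)/C(39,10)
= 1×13123110/635745396 = 805/38998

P(X=0) = 805/38998 ≈ 2.06%


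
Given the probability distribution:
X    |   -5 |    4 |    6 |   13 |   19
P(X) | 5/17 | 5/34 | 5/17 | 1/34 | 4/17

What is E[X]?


E[X] = Σ x·P(X=x)
= (-5)×(5/17) + (4)×(5/34) + (6)×(5/17) + (13)×(1/34) + (19)×(4/17)
= 195/34

E[X] = 195/34


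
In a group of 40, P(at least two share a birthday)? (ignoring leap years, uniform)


P(all different) = Π(365-i)/365 for i=0..39
= 0.108768
P(match) = 1 - 0.108768 = 0.891232

P ≈ 0.8912 ≈ 89.12%


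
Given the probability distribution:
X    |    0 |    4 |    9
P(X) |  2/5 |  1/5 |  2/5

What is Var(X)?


E[X] = 22/5
E[X²] = 178/5
Var(X) = E[X²] - (E[X])² = 178/5 - 484/25 = 406/25

Var(X) = 406/25 ≈ 16.2400


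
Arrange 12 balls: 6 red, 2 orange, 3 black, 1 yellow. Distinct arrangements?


12!/(6!×2!×3!×1!) = 55440

55440


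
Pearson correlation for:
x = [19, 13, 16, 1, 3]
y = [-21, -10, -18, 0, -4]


n=5, Σx=52, Σy=-53, Σxy=-829, Σx²=796, Σy²=881
r = (5×(-829) - 52×(-53))/√((5×796 - 52²)(5×881 - (-53)²))
= -1389/√(1276×1596) = -1389/√2036496 ≈ -1389/1427.0585 ≈ -0.9733

r ≈ -0.9733


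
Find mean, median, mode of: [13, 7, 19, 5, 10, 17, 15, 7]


Sorted: [5, 7, 7, 10, 13, 15, 17, 19]
Mean = 93/8
Median = 23/2
Freq: {13: 1, 7: 2, 19: 1, 5: 1, 10: 1, 17: 1, 15: 1}
Mode: [7]

Mean=93/8, Median=23/2, Mode=7


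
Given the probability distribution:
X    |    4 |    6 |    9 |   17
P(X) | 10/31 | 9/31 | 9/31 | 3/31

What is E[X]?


E[X] = Σ x·P(X=x)
= (4)×(10/31) + (6)×(9/31) + (9)×(9/31) + (17)×(3/31)
= 226/31

E[X] = 226/31


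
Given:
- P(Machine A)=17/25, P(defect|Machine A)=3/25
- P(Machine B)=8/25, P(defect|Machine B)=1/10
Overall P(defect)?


P(B) = Σ P(B|Aᵢ)×P(Aᵢ)
  3/25×17/25 = 51/625
  1/10×8/25 = 4/125
Sum = 71/625

P(defect) = 71/625 ≈ 11.36%


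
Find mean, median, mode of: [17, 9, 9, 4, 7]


Sorted: [4, 7, 9, 9, 17]
Mean = 46/5
Median = 9
Freq: {17: 1, 9: 2, 4: 1, 7: 1}
Mode: [9]

Mean=46/5, Median=9, Mode=9


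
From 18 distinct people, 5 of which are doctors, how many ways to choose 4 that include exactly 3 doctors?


Choose 3 of the 5 doctors and 1 of the other 13 people:
C(5,3)×C(13,1) = 10×13 = 130

130


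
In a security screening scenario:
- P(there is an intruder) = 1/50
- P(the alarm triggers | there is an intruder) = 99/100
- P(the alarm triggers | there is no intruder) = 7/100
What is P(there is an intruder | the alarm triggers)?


Using Bayes' theorem:
P(A|B) = P(B|A)·P(A) / P(B)

P(the alarm triggers) = 99/100 × 1/50 + 7/100 × 49/50
= 99/5000 + 343/5000 = 221/2500

P(there is an intruder|the alarm triggers) = (99/5000) / (221/2500) = 99/442

P(there is an intruder|the alarm triggers) = 99/442 ≈ 22.40%


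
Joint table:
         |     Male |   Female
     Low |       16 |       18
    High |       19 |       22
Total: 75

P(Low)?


P(Low) = (16+18)/75 = 34/75

P(Low) = 34/75 ≈ 45.33%


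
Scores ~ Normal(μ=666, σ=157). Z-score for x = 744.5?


z = (x - μ)/σ = (744.5 - 666)/157 = 0.5

z = 0.5


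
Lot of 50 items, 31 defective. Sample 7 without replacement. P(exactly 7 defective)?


Hypergeometric: C(31,7)×C(19,0)/C(50,7)
= 2629575×1/99884400 = 35061/1331792

P(X=7) = 35061/1331792 ≈ 2.63%


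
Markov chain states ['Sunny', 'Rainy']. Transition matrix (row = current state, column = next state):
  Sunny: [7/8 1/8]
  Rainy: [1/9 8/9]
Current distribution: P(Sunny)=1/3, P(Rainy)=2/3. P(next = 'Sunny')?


P(next=Sunny) = Σᵢ P(now=i)×P(i→Sunny)
= 1/3×7/8 + 2/3×1/9
= 7/24 + 2/27 = 79/216

P = 79/216 ≈ 0.3657


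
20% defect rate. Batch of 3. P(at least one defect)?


P(all good) = (4/5)^3 = 64/125
P(≥1 defect) = 61/125

P = 61/125 ≈ 48.80%


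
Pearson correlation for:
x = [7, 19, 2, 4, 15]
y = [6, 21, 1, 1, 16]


n=5, Σx=47, Σy=45, Σxy=687, Σx²=655, Σy²=735
r = (5×687 - 47×45)/√((5×655 - 47²)(5×735 - 45²))
= 1320/√(1066×1650) = 1320/√1758900 ≈ 1320/1326.2353 ≈ 0.9953

r ≈ 0.9953


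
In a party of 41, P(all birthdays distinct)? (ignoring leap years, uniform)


P(all different) = Π(365-i)/365 for i=0..40
= (365/365)×(364/365)×...×(325/365)
= 0.096848

P ≈ 0.0968 ≈ 9.68%


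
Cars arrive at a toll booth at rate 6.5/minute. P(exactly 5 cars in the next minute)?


Poisson(λ=6.5): P(X=5) = e^(-λ)×λ^k/k!
= e^(-6.5) × 6.5^5 / 5!
≈ 0.001503439193 × 11602.90625 / 120 ≈ 0.145369

P(X=5) ≈ 0.145369 ≈ 14.54%


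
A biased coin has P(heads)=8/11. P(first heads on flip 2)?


Geometric: P(X=2) = (1-p)^(k-1)×p = (3/11)^1×8/11 = 24/121

P(X=2) = 24/121 ≈ 19.83%


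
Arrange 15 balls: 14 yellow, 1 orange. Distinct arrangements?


15!/(14!×1!) = 15

15


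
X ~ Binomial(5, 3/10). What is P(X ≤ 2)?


P(X ≤ 2) = Σ P(X=i) for i=0..2
P(X=0) = 16807/100000
P(X=1) = 7203/20000
P(X=2) = 3087/10000
Sum = 20923/25000

P(X ≤ 2) = 20923/25000 ≈ 83.69%


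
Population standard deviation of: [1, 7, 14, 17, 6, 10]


Mean = 55/6
  (1-55/6)²=2401/36
  (7-55/6)²=169/36
  (14-55/6)²=841/36
  (17-55/6)²=2209/36
  (6-55/6)²=361/36
  (10-55/6)²=25/36
Σ(x-μ)² = 1001/6
σ² = (1001/6)/6 = 1001/36

σ = √(1001/36) ≈ 5.2731


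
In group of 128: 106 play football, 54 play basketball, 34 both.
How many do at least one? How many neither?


|A∪B| = 106+54-34 = 126
Neither = 128-126 = 2

At least one: 126; Neither: 2


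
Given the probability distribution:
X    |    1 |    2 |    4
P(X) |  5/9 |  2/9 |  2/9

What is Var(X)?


E[X] = 17/9
E[X²] = 5
Var(X) = E[X²] - (E[X])² = 5 - 289/81 = 116/81

Var(X) = 116/81 ≈ 1.4321


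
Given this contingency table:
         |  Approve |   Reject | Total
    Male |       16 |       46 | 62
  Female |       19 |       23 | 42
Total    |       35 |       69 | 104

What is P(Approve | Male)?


P(Approve | Male) = 16/(16+46) = 16/62 = 8/31

P(Approve|Male) = 8/31 ≈ 25.81%


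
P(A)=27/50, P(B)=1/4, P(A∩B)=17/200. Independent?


P(A)×P(B) = 27/200
P(A∩B) = 17/200
Not equal → NOT independent

No, not independent


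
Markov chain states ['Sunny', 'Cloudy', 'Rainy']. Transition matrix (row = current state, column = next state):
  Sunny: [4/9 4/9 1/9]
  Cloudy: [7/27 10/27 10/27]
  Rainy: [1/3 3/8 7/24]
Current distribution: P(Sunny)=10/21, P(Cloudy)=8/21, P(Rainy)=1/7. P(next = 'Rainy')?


P(next=Rainy) = Σᵢ P(now=i)×P(i→Rainy)
= 10/21×1/9 + 8/21×10/27 + 1/7×7/24
= 10/189 + 80/567 + 1/24 = 1069/4536

P = 1069/4536 ≈ 0.2357


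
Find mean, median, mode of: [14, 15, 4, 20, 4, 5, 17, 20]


Sorted: [4, 4, 5, 14, 15, 17, 20, 20]
Mean = 99/8
Median = 29/2
Freq: {14: 1, 15: 1, 4: 2, 20: 2, 5: 1, 17: 1}
Mode: [4, 20]

Mean=99/8, Median=29/2, Mode=[4, 20]


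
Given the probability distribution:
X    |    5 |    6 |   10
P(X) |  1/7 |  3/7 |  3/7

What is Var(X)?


E[X] = 53/7
E[X²] = 433/7
Var(X) = E[X²] - (E[X])² = 433/7 - 2809/49 = 222/49

Var(X) = 222/49 ≈ 4.5306


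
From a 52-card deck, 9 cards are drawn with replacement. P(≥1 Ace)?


P(not a Ace) = 48/52 = 12/13
P(none in 9 draws) = (12/13)^9 = 5159780352/10604499373
P(≥1 Ace) = 1 - 5159780352/10604499373 = 5444719021/10604499373

P = 5444719021/10604499373 ≈ 51.34%


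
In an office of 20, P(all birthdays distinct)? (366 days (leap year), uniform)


P(all different) = Π(366-i)/366 for i=0..19
= (366/366)×(365/366)×...×(347/366)
= 0.589430

P ≈ 0.5894 ≈ 58.94%


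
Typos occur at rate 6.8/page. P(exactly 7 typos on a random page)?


Poisson(λ=6.8): P(X=7) = e^(-λ)×λ^k/k!
= e^(-6.8) × 6.8^7 / 7!
≈ 0.001113775148 × 672298.881843 / 5040 ≈ 0.148569

P(X=7) ≈ 0.148569 ≈ 14.86%


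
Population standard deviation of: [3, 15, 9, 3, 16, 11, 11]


Mean = 68/7
  (3-68/7)²=2209/49
  (15-68/7)²=1369/49
  (9-68/7)²=25/49
  (3-68/7)²=2209/49
  (16-68/7)²=1936/49
  (11-68/7)²=81/49
  (11-68/7)²=81/49
Σ(x-μ)² = 1130/7
σ² = (1130/7)/7 = 1130/49

σ = √(1130/49) ≈ 4.8022


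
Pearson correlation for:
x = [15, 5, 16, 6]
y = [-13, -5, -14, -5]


n=4, Σx=42, Σy=-37, Σxy=-474, Σx²=542, Σy²=415
r = (4×(-474) - 42×(-37))/√((4×542 - 42²)(4×415 - (-37)²))
= -342/√(404×291) = -342/√117564 ≈ -342/342.8761 ≈ -0.9974

r ≈ -0.9974


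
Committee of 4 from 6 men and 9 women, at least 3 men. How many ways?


Count by #men:
  3M,1W: C(6,3)×C(9,1)=180
  4M,0W: C(6,4)×C(9,0)=15
Total = 195

195


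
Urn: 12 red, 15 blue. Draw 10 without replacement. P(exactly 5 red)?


Hypergeometric: C(12,5)×C(15,5)/C(27,10)
= 792×3003/8436285 = 616/2185

P(X=5) = 616/2185 ≈ 28.19%


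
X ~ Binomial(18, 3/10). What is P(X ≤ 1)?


P(X ≤ 1) = Σ P(X=i) for i=0..1
P(X=0) = 1628413597910449/1000000000000000000
P(X=1) = 6281023877654589/500000000000000000
Sum = 14190461353219627/1000000000000000000

P(X ≤ 1) = 14190461353219627/1000000000000000000 ≈ 1.42%


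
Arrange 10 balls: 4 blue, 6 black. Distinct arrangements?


10!/(4!×6!) = 210

210


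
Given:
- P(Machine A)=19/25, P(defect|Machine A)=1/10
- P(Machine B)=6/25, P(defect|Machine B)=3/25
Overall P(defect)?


P(B) = Σ P(B|Aᵢ)×P(Aᵢ)
  1/10×19/25 = 19/250
  3/25×6/25 = 18/625
Sum = 131/1250

P(defect) = 131/1250 ≈ 10.48%


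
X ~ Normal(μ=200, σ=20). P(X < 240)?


z = (240-200)/20 = 2.0
P(Z < 2.0) = 0.9772

P(X < 240) ≈ 0.9772


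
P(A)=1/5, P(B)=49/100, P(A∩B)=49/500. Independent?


P(A)×P(B) = 49/500
P(A∩B) = 49/500
Equal ✓ → Independent

Yes, independent


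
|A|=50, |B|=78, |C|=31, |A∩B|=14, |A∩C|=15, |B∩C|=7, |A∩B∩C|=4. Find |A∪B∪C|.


|A∪B∪C| = 50+78+31-14-15-7+4 = 127

|A∪B∪C| = 127


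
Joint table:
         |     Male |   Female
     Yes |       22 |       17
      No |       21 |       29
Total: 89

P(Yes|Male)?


P(Yes|Male) = 22/(22+21) = 22/43

P = 22/43 ≈ 51.16%


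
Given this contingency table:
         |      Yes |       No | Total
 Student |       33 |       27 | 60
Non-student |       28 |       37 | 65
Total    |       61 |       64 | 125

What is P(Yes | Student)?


P(Yes | Student) = 33/(33+27) = 33/60 = 11/20

P(Yes|Student) = 11/20 ≈ 55.00%


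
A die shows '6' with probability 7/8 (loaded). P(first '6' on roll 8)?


Geometric: P(X=8) = (1-p)^(k-1)×p = (1/8)^7×7/8 = 7/16777216

P(X=8) = 7/16777216 ≈ 0.00%


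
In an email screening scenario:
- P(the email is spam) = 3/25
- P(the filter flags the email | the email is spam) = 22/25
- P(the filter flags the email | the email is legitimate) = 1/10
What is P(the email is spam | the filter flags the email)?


Using Bayes' theorem:
P(A|B) = P(B|A)·P(A) / P(B)

P(the filter flags the email) = 22/25 × 3/25 + 1/10 × 22/25
= 66/625 + 11/125 = 121/625

P(the email is spam|the filter flags the email) = (66/625) / (121/625) = 6/11

P(the email is spam|the filter flags the email) = 6/11 ≈ 54.55%


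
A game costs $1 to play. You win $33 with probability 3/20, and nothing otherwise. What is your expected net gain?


E[gain] = (33-1)×3/20 + (-1)×17/20
= 24/5 - 17/20 = 79/20

Expected net gain = $79/20 ≈ $3.95


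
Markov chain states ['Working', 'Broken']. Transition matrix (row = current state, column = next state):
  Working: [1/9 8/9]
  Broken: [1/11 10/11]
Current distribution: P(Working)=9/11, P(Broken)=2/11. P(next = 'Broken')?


P(next=Broken) = Σᵢ P(now=i)×P(i→Broken)
= 9/11×8/9 + 2/11×10/11
= 8/11 + 20/121 = 108/121

P = 108/121 ≈ 0.8926


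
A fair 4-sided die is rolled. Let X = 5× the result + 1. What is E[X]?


E[die] = (1+4)/2 = 5/2
E[X] = 5×5/2 + 1 = 27/2

E[X] = 27/2


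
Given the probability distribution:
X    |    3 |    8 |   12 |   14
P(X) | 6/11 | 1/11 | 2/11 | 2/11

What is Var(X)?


E[X] = 78/11
E[X²] = 798/11
Var(X) = E[X²] - (E[X])² = 798/11 - 6084/121 = 2694/121

Var(X) = 2694/121 ≈ 22.2645


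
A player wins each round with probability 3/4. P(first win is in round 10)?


Geometric: P(X=10) = (1-p)^(k-1)×p = (1/4)^9×3/4 = 3/1048576

P(X=10) = 3/1048576 ≈ 0.00%


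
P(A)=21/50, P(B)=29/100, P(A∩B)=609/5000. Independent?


P(A)×P(B) = 609/5000
P(A∩B) = 609/5000
Equal ✓ → Independent

Yes, independent


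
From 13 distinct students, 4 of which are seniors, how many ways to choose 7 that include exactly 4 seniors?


Choose 4 of the 4 seniors and 3 of the other 9 students:
C(4,4)×C(9,3) = 1×84 = 84

84


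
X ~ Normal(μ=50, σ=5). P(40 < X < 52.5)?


z₁=(40-50)/5=-2.0, z₂=(52.5-50)/5=0.5
P = Φ(0.5) - Φ(-2.0) = 0.691462 - 0.022750 = 0.668712 ≈ 0.6687

P(40 < X < 52.5) ≈ 0.6687


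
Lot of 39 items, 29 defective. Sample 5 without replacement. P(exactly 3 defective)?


Hypergeometric: C(29,3)×C(10,2)/C(39,5)
= 3654×45/575757 = 2610/9139

P(X=3) = 2610/9139 ≈ 28.56%


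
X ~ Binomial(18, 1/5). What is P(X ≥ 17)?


P(X ≥ 17) = Σ P(X=i) for i=17..18
P(X=17) = 72/3814697265625
P(X=18) = 1/3814697265625
Sum = 73/3814697265625

P(X ≥ 17) = 73/3814697265625 ≈ 0.00%


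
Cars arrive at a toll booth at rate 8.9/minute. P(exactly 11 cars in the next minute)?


Poisson(λ=8.9): P(X=11) = e^(-λ)×λ^k/k!
= e^(-8.9) × 8.9^11 / 11!
≈ 0.0001363889265 × 27751730737.7 / 39916800 ≈ 0.094823

P(X=11) ≈ 0.094823 ≈ 9.48%


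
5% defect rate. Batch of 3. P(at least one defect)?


P(all good) = (19/20)^3 = 6859/8000
P(≥1 defect) = 1141/8000

P = 1141/8000 ≈ 14.26%


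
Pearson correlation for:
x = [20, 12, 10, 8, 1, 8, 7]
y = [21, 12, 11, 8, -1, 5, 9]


n=7, Σx=66, Σy=65, Σxy=840, Σx²=822, Σy²=877
r = (7×840 - 66×65)/√((7×822 - 66²)(7×877 - 65²))
= 1590/√(1398×1914) = 1590/√2675772 ≈ 1590/1635.7787 ≈ 0.9720

r ≈ 0.9720


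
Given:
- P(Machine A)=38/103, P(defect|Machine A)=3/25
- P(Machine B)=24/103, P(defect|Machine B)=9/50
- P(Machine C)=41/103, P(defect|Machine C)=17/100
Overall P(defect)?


P(B) = Σ P(B|Aᵢ)×P(Aᵢ)
  3/25×38/103 = 114/2575
  9/50×24/103 = 108/2575
  17/100×41/103 = 697/10300
Sum = 317/2060

P(defect) = 317/2060 ≈ 15.39%


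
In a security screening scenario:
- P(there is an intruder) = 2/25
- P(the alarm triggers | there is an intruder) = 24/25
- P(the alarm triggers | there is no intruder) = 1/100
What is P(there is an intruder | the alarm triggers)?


Using Bayes' theorem:
P(A|B) = P(B|A)·P(A) / P(B)

P(the alarm triggers) = 24/25 × 2/25 + 1/100 × 23/25
= 48/625 + 23/2500 = 43/500

P(there is an intruder|the alarm triggers) = (48/625) / (43/500) = 192/215

P(there is an intruder|the alarm triggers) = 192/215 ≈ 89.30%


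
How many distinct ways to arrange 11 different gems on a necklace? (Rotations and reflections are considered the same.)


Free circular arrangements: rotations and reflections both identified.
(n-1)!/2 = 10!/2 = 3628800/2 = 1814400

1814400


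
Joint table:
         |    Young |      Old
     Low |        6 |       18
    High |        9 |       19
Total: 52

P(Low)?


P(Low) = (6+18)/52 = 24/52 = 6/13

P(Low) = 6/13 ≈ 46.15%


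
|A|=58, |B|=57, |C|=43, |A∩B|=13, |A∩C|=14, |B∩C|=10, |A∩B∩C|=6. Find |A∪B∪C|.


|A∪B∪C| = 58+57+43-13-14-10+6 = 127

|A∪B∪C| = 127


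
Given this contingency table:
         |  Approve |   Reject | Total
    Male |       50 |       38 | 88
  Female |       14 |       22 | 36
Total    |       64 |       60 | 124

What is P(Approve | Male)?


P(Approve | Male) = 50/(50+38) = 50/88 = 25/44

P(Approve|Male) = 25/44 ≈ 56.82%


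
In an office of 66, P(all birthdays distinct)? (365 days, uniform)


P(all different) = Π(365-i)/365 for i=0..65
= (365/365)×(364/365)×...×(300/365)
= 0.001904

P ≈ 0.0019 ≈ 0.19%


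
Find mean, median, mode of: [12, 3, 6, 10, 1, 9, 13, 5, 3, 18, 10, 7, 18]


Sorted: [1, 3, 3, 5, 6, 7, 9, 10, 10, 12, 13, 18, 18]
Mean = 115/13
Median = 9
Freq: {12: 1, 3: 2, 6: 1, 10: 2, 1: 1, 9: 1, 13: 1, 5: 1, 18: 2, 7: 1}
Mode: [3, 10, 18]

Mean=115/13, Median=9, Mode=[3, 10, 18]


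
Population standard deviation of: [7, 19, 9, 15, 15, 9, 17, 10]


Mean = 101/8
  (7-101/8)²=2025/64
  (19-101/8)²=2601/64
  (9-101/8)²=841/64
  (15-101/8)²=361/64
  (15-101/8)²=361/64
  (9-101/8)²=841/64
  (17-101/8)²=1225/64
  (10-101/8)²=441/64
Σ(x-μ)² = 1087/8
σ² = (1087/8)/8 = 1087/64

σ = √(1087/64) ≈ 4.1212


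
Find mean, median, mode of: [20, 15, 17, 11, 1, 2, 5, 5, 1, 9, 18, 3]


Sorted: [1, 1, 2, 3, 5, 5, 9, 11, 15, 17, 18, 20]
Mean = 107/12
Median = 7
Freq: {20: 1, 15: 1, 17: 1, 11: 1, 1: 2, 2: 1, 5: 2, 9: 1, 18: 1, 3: 1}
Mode: [1, 5]

Mean=107/12, Median=7, Mode=[1, 5]


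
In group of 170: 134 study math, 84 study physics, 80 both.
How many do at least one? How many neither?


|A∪B| = 134+84-80 = 138
Neither = 170-138 = 32

At least one: 138; Neither: 32


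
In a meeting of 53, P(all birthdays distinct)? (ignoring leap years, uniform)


P(all different) = Π(365-i)/365 for i=0..52
= (365/365)×(364/365)×...×(313/365)
= 0.018862

P ≈ 0.0189 ≈ 1.89%


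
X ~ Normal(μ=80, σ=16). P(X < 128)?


z = (128-80)/16 = 3.0
P(Z < 3.0) = 0.9987

P(X < 128) ≈ 0.9987


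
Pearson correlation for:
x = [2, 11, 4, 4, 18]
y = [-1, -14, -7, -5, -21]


n=5, Σx=39, Σy=-48, Σxy=-582, Σx²=481, Σy²=712
r = (5×(-582) - 39×(-48))/√((5×481 - 39²)(5×712 - (-48)²))
= -1038/√(884×1256) = -1038/√1110304 ≈ -1038/1053.7096 ≈ -0.9851

r ≈ -0.9851


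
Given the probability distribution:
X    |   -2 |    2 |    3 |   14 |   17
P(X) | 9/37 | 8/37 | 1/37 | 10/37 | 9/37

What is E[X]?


E[X] = Σ x·P(X=x)
= (-2)×(9/37) + (2)×(8/37) + (3)×(1/37) + (14)×(10/37) + (17)×(9/37)
= 294/37

E[X] = 294/37


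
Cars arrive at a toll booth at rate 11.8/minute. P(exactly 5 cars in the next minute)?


Poisson(λ=11.8): P(X=5) = e^(-λ)×λ^k/k!
= e^(-11.8) × 11.8^5 / 5!
≈ 7.504557915e-06 × 228775.77568 / 120 ≈ 0.014307

P(X=5) ≈ 0.014307 ≈ 1.43%


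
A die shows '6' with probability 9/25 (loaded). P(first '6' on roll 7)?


Geometric: P(X=7) = (1-p)^(k-1)×p = (16/25)^6×9/25 = 150994944/6103515625

P(X=7) = 150994944/6103515625 ≈ 2.47%


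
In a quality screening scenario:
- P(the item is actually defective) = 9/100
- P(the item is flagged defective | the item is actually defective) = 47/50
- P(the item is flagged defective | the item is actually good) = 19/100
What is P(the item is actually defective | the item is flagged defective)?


Using Bayes' theorem:
P(A|B) = P(B|A)·P(A) / P(B)

P(the item is flagged defective) = 47/50 × 9/100 + 19/100 × 91/100
= 423/5000 + 1729/10000 = 103/400

P(the item is actually defective|the item is flagged defective) = (423/5000) / (103/400) = 846/2575

P(the item is actually defective|the item is flagged defective) = 846/2575 ≈ 32.85%


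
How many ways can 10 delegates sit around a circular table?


Circular arrangements of 10 distinct objects: fix one position to break rotational symmetry.
(n-1)! = 9! = 362880

362880


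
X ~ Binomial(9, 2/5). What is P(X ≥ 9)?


P(X ≥ 9) = Σ P(X=i) for i=9..9
P(X=9) = 512/1953125
Sum = 512/1953125

P(X ≥ 9) = 512/1953125 ≈ 0.03%


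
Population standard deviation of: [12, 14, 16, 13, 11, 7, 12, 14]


Mean = 99/8
  (12-99/8)²=9/64
  (14-99/8)²=169/64
  (16-99/8)²=841/64
  (13-99/8)²=25/64
  (11-99/8)²=121/64
  (7-99/8)²=1849/64
  (12-99/8)²=9/64
  (14-99/8)²=169/64
Σ(x-μ)² = 399/8
σ² = (399/8)/8 = 399/64

σ = √(399/64) ≈ 2.4969


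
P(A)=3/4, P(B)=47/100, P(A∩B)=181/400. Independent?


P(A)×P(B) = 141/400
P(A∩B) = 181/400
Not equal → NOT independent

No, not independent


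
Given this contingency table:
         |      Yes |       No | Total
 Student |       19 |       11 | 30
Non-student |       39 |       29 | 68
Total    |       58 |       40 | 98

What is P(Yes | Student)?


P(Yes | Student) = 19/(19+11) = 19/30

P(Yes|Student) = 19/30 ≈ 63.33%


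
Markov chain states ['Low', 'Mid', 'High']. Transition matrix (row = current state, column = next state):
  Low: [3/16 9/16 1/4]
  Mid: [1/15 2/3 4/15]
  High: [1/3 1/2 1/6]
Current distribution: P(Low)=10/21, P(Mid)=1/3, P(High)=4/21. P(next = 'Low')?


P(next=Low) = Σᵢ P(now=i)×P(i→Low)
= 10/21×3/16 + 1/3×1/15 + 4/21×1/3
= 5/56 + 1/45 + 4/63 = 7/40

P = 7/40 ≈ 0.1750


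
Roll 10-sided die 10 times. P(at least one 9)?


P(no 9)^10 = (9/10)^10 = 3486784401/10000000000
P(≥1) = 1 - 3486784401/10000000000 = 6513215599/10000000000

P = 6513215599/10000000000 ≈ 65.13%


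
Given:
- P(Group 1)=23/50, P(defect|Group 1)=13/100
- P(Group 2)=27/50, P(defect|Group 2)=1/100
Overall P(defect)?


P(B) = Σ P(B|Aᵢ)×P(Aᵢ)
  13/100×23/50 = 299/5000
  1/100×27/50 = 27/5000
Sum = 163/2500

P(defect) = 163/2500 ≈ 6.52%


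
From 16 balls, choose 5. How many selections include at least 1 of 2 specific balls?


Complement: C(16,5) - C(14,5) = 4368 - 2002 = 2366

2366


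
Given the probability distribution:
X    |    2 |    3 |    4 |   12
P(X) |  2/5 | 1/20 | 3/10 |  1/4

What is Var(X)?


E[X] = 103/20
E[X²] = 857/20
Var(X) = E[X²] - (E[X])² = 857/20 - 10609/400 = 6531/400

Var(X) = 6531/400 ≈ 16.3275


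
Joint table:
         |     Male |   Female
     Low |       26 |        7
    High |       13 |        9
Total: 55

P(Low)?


P(Low) = (26+7)/55 = 33/55 = 3/5

P(Low) = 3/5 ≈ 60.00%


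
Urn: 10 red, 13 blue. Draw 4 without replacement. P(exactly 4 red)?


Hypergeometric: C(10,4)×C(13,0)/C(23,4)
= 210×1/8855 = 6/253

P(X=4) = 6/253 ≈ 2.37%


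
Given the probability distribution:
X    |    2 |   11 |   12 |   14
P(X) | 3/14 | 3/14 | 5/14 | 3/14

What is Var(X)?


E[X] = 141/14
E[X²] = 1683/14
Var(X) = E[X²] - (E[X])² = 1683/14 - 19881/196 = 3681/196

Var(X) = 3681/196 ≈ 18.7806


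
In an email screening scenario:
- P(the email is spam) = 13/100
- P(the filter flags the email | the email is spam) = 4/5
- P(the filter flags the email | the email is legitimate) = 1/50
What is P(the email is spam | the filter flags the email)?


Using Bayes' theorem:
P(A|B) = P(B|A)·P(A) / P(B)

P(the filter flags the email) = 4/5 × 13/100 + 1/50 × 87/100
= 13/125 + 87/5000 = 607/5000

P(the email is spam|the filter flags the email) = (13/125) / (607/5000) = 520/607

P(the email is spam|the filter flags the email) = 520/607 ≈ 85.67%


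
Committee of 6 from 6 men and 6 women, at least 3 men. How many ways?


Count by #men:
  3M,3W: C(6,3)×C(6,3)=400
  4M,2W: C(6,4)×C(6,2)=225
  5M,1W: C(6,5)×C(6,1)=36
  6M,0W: C(6,6)×C(6,0)=1
Total = 662

662


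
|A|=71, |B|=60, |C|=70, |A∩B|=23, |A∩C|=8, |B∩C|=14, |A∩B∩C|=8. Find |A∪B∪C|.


|A∪B∪C| = 71+60+70-23-8-14+8 = 164

|A∪B∪C| = 164


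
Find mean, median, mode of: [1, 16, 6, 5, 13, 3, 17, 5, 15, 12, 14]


Sorted: [1, 3, 5, 5, 6, 12, 13, 14, 15, 16, 17]
Mean = 107/11
Median = 12
Freq: {1: 1, 16: 1, 6: 1, 5: 2, 13: 1, 3: 1, 17: 1, 15: 1, 12: 1, 14: 1}
Mode: [5]

Mean=107/11, Median=12, Mode=5


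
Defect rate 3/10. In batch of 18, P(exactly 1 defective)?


Binomial: P(X=1) = C(18,1)×p^1×(1-p)^17
= 18 × 3/10 × 232630513987207/100000000000000000 = 6281023877654589/500000000000000000

P(X=1) = 6281023877654589/500000000000000000 ≈ 1.26%


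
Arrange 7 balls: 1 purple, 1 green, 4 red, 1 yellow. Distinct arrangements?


7!/(1!×1!×4!×1!) = 210

210


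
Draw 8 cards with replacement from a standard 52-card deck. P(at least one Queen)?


P(not a Queen) = 48/52 = 12/13
P(none in 8 draws) = (12/13)^8 = 429981696/815730721
P(≥1 Queen) = 1 - 429981696/815730721 = 385749025/815730721

P = 385749025/815730721 ≈ 47.29%


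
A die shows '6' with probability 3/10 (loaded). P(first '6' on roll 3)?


Geometric: P(X=3) = (1-p)^(k-1)×p = (7/10)^2×3/10 = 147/1000

P(X=3) = 147/1000 ≈ 14.70%


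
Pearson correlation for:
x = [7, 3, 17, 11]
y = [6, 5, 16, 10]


n=4, Σx=38, Σy=37, Σxy=439, Σx²=468, Σy²=417
r = (4×439 - 38×37)/√((4×468 - 38²)(4×417 - 37²))
= 350/√(428×299) = 350/√127972 ≈ 350/357.7317 ≈ 0.9784

r ≈ 0.9784


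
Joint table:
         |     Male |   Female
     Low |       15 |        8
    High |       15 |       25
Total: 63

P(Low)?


P(Low) = (15+8)/63 = 23/63

P(Low) = 23/63 ≈ 36.51%


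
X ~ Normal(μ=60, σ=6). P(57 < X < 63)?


z₁=(57-60)/6=-0.5, z₂=(63-60)/6=0.5
P = Φ(0.5) - Φ(-0.5) = 0.691462 - 0.308538 = 0.382924 ≈ 0.3829

P(57 < X < 63) ≈ 0.3829


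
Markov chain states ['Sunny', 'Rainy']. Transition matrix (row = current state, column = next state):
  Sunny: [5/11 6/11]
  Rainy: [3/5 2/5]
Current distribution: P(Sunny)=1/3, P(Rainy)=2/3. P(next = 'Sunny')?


P(next=Sunny) = Σᵢ P(now=i)×P(i→Sunny)
= 1/3×5/11 + 2/3×3/5
= 5/33 + 2/5 = 91/165

P = 91/165 ≈ 0.5515


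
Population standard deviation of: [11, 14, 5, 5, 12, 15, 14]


Mean = 76/7
  (11-76/7)²=1/49
  (14-76/7)²=484/49
  (5-76/7)²=1681/49
  (5-76/7)²=1681/49
  (12-76/7)²=64/49
  (15-76/7)²=841/49
  (14-76/7)²=484/49
Σ(x-μ)² = 748/7
σ² = (748/7)/7 = 748/49

σ = √(748/49) ≈ 3.9071


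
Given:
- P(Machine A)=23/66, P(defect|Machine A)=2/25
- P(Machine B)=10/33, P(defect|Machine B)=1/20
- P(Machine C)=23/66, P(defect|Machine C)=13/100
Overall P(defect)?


P(B) = Σ P(B|Aᵢ)×P(Aᵢ)
  2/25×23/66 = 23/825
  1/20×10/33 = 1/66
  13/100×23/66 = 299/6600
Sum = 53/600

P(defect) = 53/600 ≈ 8.83%


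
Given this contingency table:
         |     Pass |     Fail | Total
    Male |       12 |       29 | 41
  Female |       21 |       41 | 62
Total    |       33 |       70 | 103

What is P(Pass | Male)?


P(Pass | Male) = 12/(12+29) = 12/41

P(Pass|Male) = 12/41 ≈ 29.27%


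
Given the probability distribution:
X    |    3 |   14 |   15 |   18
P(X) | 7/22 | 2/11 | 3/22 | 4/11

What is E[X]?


E[X] = Σ x·P(X=x)
= (3)×(7/22) + (14)×(2/11) + (15)×(3/22) + (18)×(4/11)
= 133/11

E[X] = 133/11
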